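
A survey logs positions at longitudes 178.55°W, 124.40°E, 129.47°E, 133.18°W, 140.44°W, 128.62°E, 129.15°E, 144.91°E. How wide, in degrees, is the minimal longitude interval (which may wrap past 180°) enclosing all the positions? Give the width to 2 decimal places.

Sort the longitudes: -178.55°, -140.44°, -133.18°, +124.40°, +128.62°, +129.15°, +129.47°, +144.91°.
Eastward gaps between consecutive values (wrapping around): 38.11°, 7.26°, 257.58°, 4.22°, 0.53°, 0.32°, 15.44°, 36.54°.
Largest gap = 257.58° ⇒ minimal covering band is its complement: 360° − 257.58° = 102.42°.
Band runs from +124.40° eastward to -133.18°, crossing the antimeridian.

102.42°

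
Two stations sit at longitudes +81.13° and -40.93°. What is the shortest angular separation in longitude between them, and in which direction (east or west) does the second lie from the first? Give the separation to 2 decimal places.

122.06° west

Raw difference: -40.93 − 81.13 = -122.06°.
Normalise into (−180°, 180°]: -122.06° stays -122.06°.
Negative ⇒ the second point lies to the west; separation 122.06°.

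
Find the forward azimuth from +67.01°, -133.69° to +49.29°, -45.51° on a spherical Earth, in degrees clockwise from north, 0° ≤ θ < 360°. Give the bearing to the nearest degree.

Δλ = -45.51 − -133.69 = 88.18°.
θ = atan2( sin Δλ · cos φ₂ , cos φ₁ · sin φ₂ − sin φ₁ · cos φ₂ · cos Δλ )
  = atan2(0.65190, 0.27699) = 66.980° → normalised to [0°, 360°): 66.980°.

67°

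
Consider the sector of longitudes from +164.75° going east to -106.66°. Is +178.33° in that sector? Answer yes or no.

Band width going east from +164.75° to -106.66°: ((-106.66 − 164.75) mod 360) = 88.59°.
Offset of +178.33° east of the west edge: ((178.33 − 164.75) mod 360) = 13.58°.
13.58° ≤ 88.59° ⇒ inside.

Yes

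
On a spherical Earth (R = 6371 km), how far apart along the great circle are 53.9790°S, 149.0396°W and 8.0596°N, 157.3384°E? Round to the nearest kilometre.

Δλ = 157.3384 − -149.0396 = 306.3780°; wrapped into (−180°, 180°]: -53.6220°.
Δφ = 8.0596 − -53.9790 = 62.0386°.
a = sin²(Δφ/2) + cos φ₁ · cos φ₂ · sin²(Δλ/2) = 0.384022.
c = 2·atan2(√a, √(1−a)) = 1.33671 rad → d = 6371·c ≈ 8516.17 km.

8516 km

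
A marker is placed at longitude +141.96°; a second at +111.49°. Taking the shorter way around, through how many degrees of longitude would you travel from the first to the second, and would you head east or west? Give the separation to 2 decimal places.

Raw difference: 111.49 − 141.96 = -30.47°.
Normalise into (−180°, 180°]: -30.47° stays -30.47°.
Negative ⇒ the second point lies to the west; separation 30.47°.

30.47° west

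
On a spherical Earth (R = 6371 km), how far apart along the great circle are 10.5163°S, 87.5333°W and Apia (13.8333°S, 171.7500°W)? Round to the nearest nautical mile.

4921 nmi

Δλ = -171.7500 − -87.5333 = -84.2167°.
Δφ = -13.8333 − -10.5163 = -3.3170°.
a = sin²(Δφ/2) + cos φ₁ · cos φ₂ · sin²(Δλ/2) = 0.430080.
c = 2·atan2(√a, √(1−a)) = 1.43050 rad → d = 6371·c ≈ 9113.70 km ≈ 4921.00 nmi.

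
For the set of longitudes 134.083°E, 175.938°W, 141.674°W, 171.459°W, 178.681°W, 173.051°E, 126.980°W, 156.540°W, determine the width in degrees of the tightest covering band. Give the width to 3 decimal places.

98.937°

Sort the longitudes: -178.681°, -175.938°, -171.459°, -156.540°, -141.674°, -126.980°, +134.083°, +173.051°.
Eastward gaps between consecutive values (wrapping around): 2.743°, 4.479°, 14.919°, 14.866°, 14.694°, 261.063°, 38.968°, 8.268°.
Largest gap = 261.063° ⇒ minimal covering band is its complement: 360° − 261.063° = 98.937°.
Band runs from +134.083° eastward to -126.980°, crossing the antimeridian.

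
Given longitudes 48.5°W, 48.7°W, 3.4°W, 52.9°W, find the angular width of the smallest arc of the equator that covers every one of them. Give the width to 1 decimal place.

49.5°

Sort the longitudes: -52.9°, -48.7°, -48.5°, -3.4°.
Eastward gaps between consecutive values (wrapping around): 4.2°, 0.2°, 45.1°, 310.5°.
Largest gap = 310.5° ⇒ minimal covering band is its complement: 360° − 310.5° = 49.5°.
Band runs from -52.9° eastward to -3.4°.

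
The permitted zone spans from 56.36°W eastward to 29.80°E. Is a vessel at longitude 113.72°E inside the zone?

No

Band width going east from -56.36° to +29.80°: ((29.80 − -56.36) mod 360) = 86.16°.
Offset of +113.72° east of the west edge: ((113.72 − -56.36) mod 360) = 170.08°.
170.08° > 86.16° ⇒ outside.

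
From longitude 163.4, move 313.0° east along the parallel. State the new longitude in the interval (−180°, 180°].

+116.4°

Start at +163.4°; shift +313.0° → +476.4°.
+476.4° lies outside (−180°, 180°]; subtract 360° → +116.4°.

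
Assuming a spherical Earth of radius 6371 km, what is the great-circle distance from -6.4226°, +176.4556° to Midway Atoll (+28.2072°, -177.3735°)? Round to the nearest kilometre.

Δλ = -177.3735 − 176.4556 = -353.8291°; wrapped into (−180°, 180°]: 6.1709°.
Δφ = 28.2072 − -6.4226 = 34.6298°.
a = sin²(Δφ/2) + cos φ₁ · cos φ₂ · sin²(Δλ/2) = 0.091117.
c = 2·atan2(√a, √(1−a)) = 0.61328 rad → d = 6371·c ≈ 3907.18 km.

3907 km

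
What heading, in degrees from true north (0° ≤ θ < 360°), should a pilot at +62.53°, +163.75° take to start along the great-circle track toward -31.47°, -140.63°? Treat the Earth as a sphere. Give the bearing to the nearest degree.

134°

Δλ = -140.63 − 163.75 = -304.38°; wrapped into (−180°, 180°]: 55.62°.
θ = atan2( sin Δλ · cos φ₂ , cos φ₁ · sin φ₂ − sin φ₁ · cos φ₂ · cos Δλ )
  = atan2(0.70392, -0.66813) = 133.506° → normalised to [0°, 360°): 133.506°.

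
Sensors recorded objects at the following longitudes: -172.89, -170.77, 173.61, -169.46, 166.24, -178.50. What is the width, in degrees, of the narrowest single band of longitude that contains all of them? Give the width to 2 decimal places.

24.30°

Sort the longitudes: -178.50°, -172.89°, -170.77°, -169.46°, +166.24°, +173.61°.
Eastward gaps between consecutive values (wrapping around): 5.61°, 2.12°, 1.31°, 335.70°, 7.37°, 7.89°.
Largest gap = 335.70° ⇒ minimal covering band is its complement: 360° − 335.70° = 24.30°.
Band runs from +166.24° eastward to -169.46°, crossing the antimeridian.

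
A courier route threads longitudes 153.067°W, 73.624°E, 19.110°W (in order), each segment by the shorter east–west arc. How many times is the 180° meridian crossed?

1

Leg 1: -153.067° → +73.624°, shortest Δλ = -133.309° (west) — crosses 180°.
Leg 2: +73.624° → -19.110°, shortest Δλ = -92.734° (west) — does not cross 180°.
Total crossings: 1.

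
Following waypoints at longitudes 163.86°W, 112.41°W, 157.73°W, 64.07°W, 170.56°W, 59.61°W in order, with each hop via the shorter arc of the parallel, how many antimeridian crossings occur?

0

Leg 1: -163.86° → -112.41°, shortest Δλ = 51.45° (east) — does not cross 180°.
Leg 2: -112.41° → -157.73°, shortest Δλ = -45.32° (west) — does not cross 180°.
Leg 3: -157.73° → -64.07°, shortest Δλ = 93.66° (east) — does not cross 180°.
Leg 4: -64.07° → -170.56°, shortest Δλ = -106.49° (west) — does not cross 180°.
Leg 5: -170.56° → -59.61°, shortest Δλ = 110.95° (east) — does not cross 180°.
Total crossings: 0.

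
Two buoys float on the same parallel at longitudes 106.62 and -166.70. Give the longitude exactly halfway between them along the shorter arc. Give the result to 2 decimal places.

Signed shortest Δλ from +106.62° to -166.70° is +86.68°.
Midpoint longitude = +106.62° + (+86.68°)/2 = +106.62° + 43.34° = +149.96°.
(The naïve average (+106.62 + -166.70)/2 = -30.04° is on the wrong side of the globe.)

+149.96°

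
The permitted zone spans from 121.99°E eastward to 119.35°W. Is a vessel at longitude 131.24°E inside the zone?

Band width going east from +121.99° to -119.35°: ((-119.35 − 121.99) mod 360) = 118.66°.
Offset of +131.24° east of the west edge: ((131.24 − 121.99) mod 360) = 9.25°.
9.25° ≤ 118.66° ⇒ inside.

Yes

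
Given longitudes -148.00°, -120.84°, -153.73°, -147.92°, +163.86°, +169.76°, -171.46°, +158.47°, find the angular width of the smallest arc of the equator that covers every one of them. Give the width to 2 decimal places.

Sort the longitudes: -171.46°, -153.73°, -148.00°, -147.92°, -120.84°, +158.47°, +163.86°, +169.76°.
Eastward gaps between consecutive values (wrapping around): 17.73°, 5.73°, 0.08°, 27.08°, 279.31°, 5.39°, 5.90°, 18.78°.
Largest gap = 279.31° ⇒ minimal covering band is its complement: 360° − 279.31° = 80.69°.
Band runs from +158.47° eastward to -120.84°, crossing the antimeridian.

80.69°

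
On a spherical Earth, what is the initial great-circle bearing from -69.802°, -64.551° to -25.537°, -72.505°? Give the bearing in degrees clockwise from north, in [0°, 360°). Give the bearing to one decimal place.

349.7°

Δλ = -72.505 − -64.551 = -7.954°.
θ = atan2( sin Δλ · cos φ₂ , cos φ₁ · sin φ₂ − sin φ₁ · cos φ₂ · cos Δλ )
  = atan2(-0.12486, 0.68983) = -10.259° → normalised to [0°, 360°): 349.741°.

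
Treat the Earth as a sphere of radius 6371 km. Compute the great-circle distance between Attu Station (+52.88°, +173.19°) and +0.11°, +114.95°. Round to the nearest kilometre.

7938 km

Δλ = 114.95 − 173.19 = -58.24°.
Δφ = 0.11 − 52.88 = -52.77°.
a = sin²(Δφ/2) + cos φ₁ · cos φ₂ · sin²(Δλ/2) = 0.340409.
c = 2·atan2(√a, √(1−a)) = 1.24593 rad → d = 6371·c ≈ 7937.82 km.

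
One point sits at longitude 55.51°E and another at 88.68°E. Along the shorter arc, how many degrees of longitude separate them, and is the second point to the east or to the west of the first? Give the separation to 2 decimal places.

Raw difference: 88.68 − 55.51 = 33.17°.
Normalise into (−180°, 180°]: 33.17° stays 33.17°.
Positive ⇒ the second point lies to the east; separation 33.17°.

33.17° east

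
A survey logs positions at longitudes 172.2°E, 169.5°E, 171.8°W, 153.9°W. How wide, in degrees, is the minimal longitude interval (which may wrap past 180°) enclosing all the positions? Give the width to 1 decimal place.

Sort the longitudes: -171.8°, -153.9°, +169.5°, +172.2°.
Eastward gaps between consecutive values (wrapping around): 17.9°, 323.4°, 2.7°, 16.0°.
Largest gap = 323.4° ⇒ minimal covering band is its complement: 360° − 323.4° = 36.6°.
Band runs from +169.5° eastward to -153.9°, crossing the antimeridian.

36.6°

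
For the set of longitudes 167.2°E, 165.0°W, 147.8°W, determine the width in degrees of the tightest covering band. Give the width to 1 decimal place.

45.0°

Sort the longitudes: -165.0°, -147.8°, +167.2°.
Eastward gaps between consecutive values (wrapping around): 17.2°, 315.0°, 27.8°.
Largest gap = 315.0° ⇒ minimal covering band is its complement: 360° − 315.0° = 45.0°.
Band runs from +167.2° eastward to -147.8°, crossing the antimeridian.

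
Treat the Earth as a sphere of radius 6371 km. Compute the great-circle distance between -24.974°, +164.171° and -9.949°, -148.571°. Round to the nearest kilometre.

5253 km

Δλ = -148.571 − 164.171 = -312.742°; wrapped into (−180°, 180°]: 47.258°.
Δφ = -9.949 − -24.974 = 15.025°.
a = sin²(Δφ/2) + cos φ₁ · cos φ₂ · sin²(Δλ/2) = 0.160534.
c = 2·atan2(√a, √(1−a)) = 0.82449 rad → d = 6371·c ≈ 5252.81 km.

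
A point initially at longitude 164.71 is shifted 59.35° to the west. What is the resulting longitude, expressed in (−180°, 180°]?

Start at +164.71°; shift −59.35° → +105.36°.
+105.36° already lies in (−180°, 180°].

+105.36°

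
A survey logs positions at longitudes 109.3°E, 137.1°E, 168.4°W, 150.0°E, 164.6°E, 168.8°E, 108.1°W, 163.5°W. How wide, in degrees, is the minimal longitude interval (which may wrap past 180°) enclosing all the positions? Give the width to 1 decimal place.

142.6°

Sort the longitudes: -168.4°, -163.5°, -108.1°, +109.3°, +137.1°, +150.0°, +164.6°, +168.8°.
Eastward gaps between consecutive values (wrapping around): 4.9°, 55.4°, 217.4°, 27.8°, 12.9°, 14.6°, 4.2°, 22.8°.
Largest gap = 217.4° ⇒ minimal covering band is its complement: 360° − 217.4° = 142.6°.
Band runs from +109.3° eastward to -108.1°, crossing the antimeridian.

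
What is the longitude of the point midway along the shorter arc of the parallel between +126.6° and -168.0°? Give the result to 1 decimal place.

Signed shortest Δλ from +126.6° to -168.0° is +65.4°.
Midpoint longitude = +126.6° + (+65.4°)/2 = +126.6° + 32.7° = +159.3°.
(The naïve average (+126.6 + -168.0)/2 = -20.7° is on the wrong side of the globe.)

+159.3°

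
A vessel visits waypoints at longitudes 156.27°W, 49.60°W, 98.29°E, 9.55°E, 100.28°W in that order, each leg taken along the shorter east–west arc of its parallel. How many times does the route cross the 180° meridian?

Leg 1: -156.27° → -49.60°, shortest Δλ = 106.67° (east) — does not cross 180°.
Leg 2: -49.60° → +98.29°, shortest Δλ = 147.89° (east) — does not cross 180°.
Leg 3: +98.29° → +9.55°, shortest Δλ = -88.74° (west) — does not cross 180°.
Leg 4: +9.55° → -100.28°, shortest Δλ = -109.83° (west) — does not cross 180°.
Total crossings: 0.

0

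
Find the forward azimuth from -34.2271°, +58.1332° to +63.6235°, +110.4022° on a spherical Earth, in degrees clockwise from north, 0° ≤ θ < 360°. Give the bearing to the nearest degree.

21°

Δλ = 110.4022 − 58.1332 = 52.2690°.
θ = atan2( sin Δλ · cos φ₂ , cos φ₁ · sin φ₂ − sin φ₁ · cos φ₂ · cos Δλ )
  = atan2(0.35137, 0.89366) = 21.464° → normalised to [0°, 360°): 21.464°.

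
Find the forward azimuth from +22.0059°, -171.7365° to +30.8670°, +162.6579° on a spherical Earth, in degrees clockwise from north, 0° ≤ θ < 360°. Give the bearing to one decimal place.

Δλ = 162.6579 − -171.7365 = 334.3944°; wrapped into (−180°, 180°]: -25.6056°.
θ = atan2( sin Δλ · cos φ₂ , cos φ₁ · sin φ₂ − sin φ₁ · cos φ₂ · cos Δλ )
  = atan2(-0.37096, 0.18563) = -63.417° → normalised to [0°, 360°): 296.583°.

296.6°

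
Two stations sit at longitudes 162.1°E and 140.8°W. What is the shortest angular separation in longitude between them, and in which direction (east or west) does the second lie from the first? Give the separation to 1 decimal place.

57.1° east

Raw difference: -140.8 − 162.1 = -302.9°.
Normalise into (−180°, 180°]: -302.9° + 360° = 57.1°.
Positive ⇒ the second point lies to the east; separation 57.1°.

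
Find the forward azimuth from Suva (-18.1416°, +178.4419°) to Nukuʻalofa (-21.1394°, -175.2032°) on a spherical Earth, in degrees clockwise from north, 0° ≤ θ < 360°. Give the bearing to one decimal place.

117.6°

Δλ = -175.2032 − 178.4419 = -353.6451°; wrapped into (−180°, 180°]: 6.3549°.
θ = atan2( sin Δλ · cos φ₂ , cos φ₁ · sin φ₂ − sin φ₁ · cos φ₂ · cos Δλ )
  = atan2(0.10324, -0.05408) = 117.648° → normalised to [0°, 360°): 117.648°.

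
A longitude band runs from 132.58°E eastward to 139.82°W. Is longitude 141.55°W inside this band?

Band width going east from +132.58° to -139.82°: ((-139.82 − 132.58) mod 360) = 87.60°.
Offset of -141.55° east of the west edge: ((-141.55 − 132.58) mod 360) = 85.87°.
85.87° ≤ 87.60° ⇒ inside.

Yes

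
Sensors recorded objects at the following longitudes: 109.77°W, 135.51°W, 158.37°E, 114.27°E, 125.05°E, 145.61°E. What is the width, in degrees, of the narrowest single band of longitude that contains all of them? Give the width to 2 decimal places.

Sort the longitudes: -135.51°, -109.77°, +114.27°, +125.05°, +145.61°, +158.37°.
Eastward gaps between consecutive values (wrapping around): 25.74°, 224.04°, 10.78°, 20.56°, 12.76°, 66.12°.
Largest gap = 224.04° ⇒ minimal covering band is its complement: 360° − 224.04° = 135.96°.
Band runs from +114.27° eastward to -109.77°, crossing the antimeridian.

135.96°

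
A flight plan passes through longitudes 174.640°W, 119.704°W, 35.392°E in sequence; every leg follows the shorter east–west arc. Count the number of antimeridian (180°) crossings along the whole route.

0

Leg 1: -174.640° → -119.704°, shortest Δλ = 54.936° (east) — does not cross 180°.
Leg 2: -119.704° → +35.392°, shortest Δλ = 155.096° (east) — does not cross 180°.
Total crossings: 0.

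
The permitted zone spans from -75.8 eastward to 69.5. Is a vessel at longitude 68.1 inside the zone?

Yes

Band width going east from -75.8° to +69.5°: ((69.5 − -75.8) mod 360) = 145.3°.
Offset of +68.1° east of the west edge: ((68.1 − -75.8) mod 360) = 143.9°.
143.9° ≤ 145.3° ⇒ inside.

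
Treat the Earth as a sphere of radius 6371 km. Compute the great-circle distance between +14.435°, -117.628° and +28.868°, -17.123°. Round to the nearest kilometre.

Δλ = -17.123 − -117.628 = 100.505°.
Δφ = 28.868 − 14.435 = 14.433°.
a = sin²(Δφ/2) + cos φ₁ · cos φ₂ · sin²(Δλ/2) = 0.517137.
c = 2·atan2(√a, √(1−a)) = 1.60508 rad → d = 6371·c ≈ 10225.94 km.

10226 km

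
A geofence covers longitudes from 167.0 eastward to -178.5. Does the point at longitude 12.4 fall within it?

Band width going east from +167.0° to -178.5°: ((-178.5 − 167.0) mod 360) = 14.5°.
Offset of +12.4° east of the west edge: ((12.4 − 167.0) mod 360) = 205.4°.
205.4° > 14.5° ⇒ outside.

No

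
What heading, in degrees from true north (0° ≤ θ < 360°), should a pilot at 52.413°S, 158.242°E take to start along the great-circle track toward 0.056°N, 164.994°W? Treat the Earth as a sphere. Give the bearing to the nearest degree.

43°

Δλ = -164.994 − 158.242 = -323.236°; wrapped into (−180°, 180°]: 36.764°.
θ = atan2( sin Δλ · cos φ₂ , cos φ₁ · sin φ₂ − sin φ₁ · cos φ₂ · cos Δλ )
  = atan2(0.59852, 0.63542) = 43.287° → normalised to [0°, 360°): 43.287°.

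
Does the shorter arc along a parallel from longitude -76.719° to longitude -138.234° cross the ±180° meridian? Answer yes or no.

Signed shortest Δλ = ((-138.234 − -76.719 + 180) mod 360) − 180 = -61.515°.
Going west by 61.515° from -76.719° reaches -138.234° without touching 180°.

No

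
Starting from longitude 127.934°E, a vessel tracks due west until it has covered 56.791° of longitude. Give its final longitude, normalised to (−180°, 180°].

71.143°E

Start at +127.934°; shift −56.791° → +71.143°.
+71.143° already lies in (−180°, 180°].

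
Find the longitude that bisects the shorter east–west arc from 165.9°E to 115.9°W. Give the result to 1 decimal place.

Signed shortest Δλ from +165.9° to -115.9° is +78.2°.
Midpoint longitude = +165.9° + (+78.2°)/2 = +165.9° + 39.1° = +205.0°.
Normalise into (−180°, 180°]: -155.0°.
(The naïve average (+165.9 + -115.9)/2 = 25.0° is on the wrong side of the globe.)

155.0°W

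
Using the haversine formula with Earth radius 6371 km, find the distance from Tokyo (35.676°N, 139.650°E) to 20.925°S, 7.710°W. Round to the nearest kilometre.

16447 km

Δλ = -7.710 − 139.650 = -147.360°.
Δφ = -20.925 − 35.676 = -56.601°.
a = sin²(Δφ/2) + cos φ₁ · cos φ₂ · sin²(Δλ/2) = 0.923608.
c = 2·atan2(√a, √(1−a)) = 2.58152 rad → d = 6371·c ≈ 16446.86 km.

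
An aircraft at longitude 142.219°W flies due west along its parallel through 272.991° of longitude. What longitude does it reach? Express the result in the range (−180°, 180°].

Start at -142.219°; shift −272.991° → -415.210°.
-415.210° lies outside (−180°, 180°]; add 360° → -55.210°.

55.210°W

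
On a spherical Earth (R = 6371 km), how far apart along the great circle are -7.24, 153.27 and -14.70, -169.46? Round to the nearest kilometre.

Δλ = -169.46 − 153.27 = -322.73°; wrapped into (−180°, 180°]: 37.27°.
Δφ = -14.70 − -7.24 = -7.46°.
a = sin²(Δφ/2) + cos φ₁ · cos φ₂ · sin²(Δλ/2) = 0.102207.
c = 2·atan2(√a, √(1−a)) = 0.65082 rad → d = 6371·c ≈ 4146.39 km.

4146 km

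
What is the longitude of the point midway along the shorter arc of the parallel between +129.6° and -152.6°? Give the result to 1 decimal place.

+168.5°

Signed shortest Δλ from +129.6° to -152.6° is +77.8°.
Midpoint longitude = +129.6° + (+77.8°)/2 = +129.6° + 38.9° = +168.5°.
(The naïve average (+129.6 + -152.6)/2 = -11.5° is on the wrong side of the globe.)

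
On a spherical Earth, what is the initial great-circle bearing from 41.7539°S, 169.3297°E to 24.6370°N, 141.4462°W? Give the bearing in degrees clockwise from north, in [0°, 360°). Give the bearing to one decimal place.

44.3°

Δλ = -141.4462 − 169.3297 = -310.7759°; wrapped into (−180°, 180°]: 49.2241°.
θ = atan2( sin Δλ · cos φ₂ , cos φ₁ · sin φ₂ − sin φ₁ · cos φ₂ · cos Δλ )
  = atan2(0.68833, 0.70632) = 44.261° → normalised to [0°, 360°): 44.261°.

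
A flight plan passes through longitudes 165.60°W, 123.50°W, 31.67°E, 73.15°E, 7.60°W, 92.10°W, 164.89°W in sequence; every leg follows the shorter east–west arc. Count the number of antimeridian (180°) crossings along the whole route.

Leg 1: -165.60° → -123.50°, shortest Δλ = 42.1° (east) — does not cross 180°.
Leg 2: -123.50° → +31.67°, shortest Δλ = 155.17° (east) — does not cross 180°.
Leg 3: +31.67° → +73.15°, shortest Δλ = 41.48° (east) — does not cross 180°.
Leg 4: +73.15° → -7.60°, shortest Δλ = -80.75° (west) — does not cross 180°.
Leg 5: -7.60° → -92.10°, shortest Δλ = -84.5° (west) — does not cross 180°.
Leg 6: -92.10° → -164.89°, shortest Δλ = -72.79° (west) — does not cross 180°.
Total crossings: 0.

0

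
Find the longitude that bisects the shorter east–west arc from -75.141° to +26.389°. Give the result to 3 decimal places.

Signed shortest Δλ from -75.141° to +26.389° is +101.530°.
Midpoint longitude = -75.141° + (+101.530°)/2 = -75.141° + 50.765° = -24.376°.

-24.376°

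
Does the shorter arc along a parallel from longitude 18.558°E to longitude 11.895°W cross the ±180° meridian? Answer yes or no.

Signed shortest Δλ = ((-11.895 − 18.558 + 180) mod 360) − 180 = -30.453°.
Going west by 30.453° from +18.558° reaches -11.895° without touching 180°.

No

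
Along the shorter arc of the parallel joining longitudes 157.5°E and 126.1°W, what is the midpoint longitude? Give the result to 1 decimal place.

Signed shortest Δλ from +157.5° to -126.1° is +76.4°.
Midpoint longitude = +157.5° + (+76.4°)/2 = +157.5° + 38.2° = +195.7°.
Normalise into (−180°, 180°]: -164.3°.
(The naïve average (+157.5 + -126.1)/2 = 15.7° is on the wrong side of the globe.)

164.3°W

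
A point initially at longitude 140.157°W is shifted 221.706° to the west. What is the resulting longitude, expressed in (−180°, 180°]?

1.863°W

Start at -140.157°; shift −221.706° → -361.863°.
-361.863° lies outside (−180°, 180°]; add 360° → -1.863°.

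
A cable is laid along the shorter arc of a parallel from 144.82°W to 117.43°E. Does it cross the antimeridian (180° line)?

Naïve |117.43 − -144.82| = 262.25° > 180°, so the shorter arc goes the other way round — across 180°.
Signed shortest Δλ = ((117.43 − -144.82 + 180) mod 360) − 180 = -97.75°.
Going west by 97.75° from -144.82° passes through 180° before reaching +117.43°.

Yes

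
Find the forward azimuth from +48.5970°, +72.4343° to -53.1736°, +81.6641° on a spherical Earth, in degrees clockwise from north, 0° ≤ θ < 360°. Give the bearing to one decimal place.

Δλ = 81.6641 − 72.4343 = 9.2298°.
θ = atan2( sin Δλ · cos φ₂ , cos φ₁ · sin φ₂ − sin φ₁ · cos φ₂ · cos Δλ )
  = atan2(0.09614, -0.97315) = 174.358° → normalised to [0°, 360°): 174.358°.

174.4°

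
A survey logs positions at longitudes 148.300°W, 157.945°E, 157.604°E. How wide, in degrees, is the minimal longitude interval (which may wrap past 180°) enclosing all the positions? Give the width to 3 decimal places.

Sort the longitudes: -148.300°, +157.604°, +157.945°.
Eastward gaps between consecutive values (wrapping around): 305.904°, 0.341°, 53.755°.
Largest gap = 305.904° ⇒ minimal covering band is its complement: 360° − 305.904° = 54.096°.
Band runs from +157.604° eastward to -148.300°, crossing the antimeridian.

54.096°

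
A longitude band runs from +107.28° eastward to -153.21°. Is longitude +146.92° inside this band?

Band width going east from +107.28° to -153.21°: ((-153.21 − 107.28) mod 360) = 99.51°.
Offset of +146.92° east of the west edge: ((146.92 − 107.28) mod 360) = 39.64°.
39.64° ≤ 99.51° ⇒ inside.

Yes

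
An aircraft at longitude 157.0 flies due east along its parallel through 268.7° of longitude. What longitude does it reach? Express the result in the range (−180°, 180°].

+65.7°

Start at +157.0°; shift +268.7° → +425.7°.
+425.7° lies outside (−180°, 180°]; subtract 360° → +65.7°.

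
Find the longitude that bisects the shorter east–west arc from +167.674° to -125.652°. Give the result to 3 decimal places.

-158.989°

Signed shortest Δλ from +167.674° to -125.652° is +66.674°.
Midpoint longitude = +167.674° + (+66.674°)/2 = +167.674° + 33.337° = +201.011°.
Normalise into (−180°, 180°]: -158.989°.
(The naïve average (+167.674 + -125.652)/2 = 21.011° is on the wrong side of the globe.)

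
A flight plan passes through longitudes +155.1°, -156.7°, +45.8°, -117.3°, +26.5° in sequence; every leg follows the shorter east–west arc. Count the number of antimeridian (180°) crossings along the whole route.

Leg 1: +155.1° → -156.7°, shortest Δλ = 48.2° (east) — crosses 180°.
Leg 2: -156.7° → +45.8°, shortest Δλ = -157.5° (west) — crosses 180°.
Leg 3: +45.8° → -117.3°, shortest Δλ = -163.1° (west) — does not cross 180°.
Leg 4: -117.3° → +26.5°, shortest Δλ = 143.8° (east) — does not cross 180°.
Total crossings: 2.

2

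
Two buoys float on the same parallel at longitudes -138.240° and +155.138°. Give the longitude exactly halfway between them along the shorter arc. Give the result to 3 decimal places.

-171.551°

Signed shortest Δλ from -138.240° to +155.138° is -66.622°.
Midpoint longitude = -138.240° + (-66.622°)/2 = -138.240° − 33.311° = -171.551°.
(The naïve average (-138.240 + +155.138)/2 = 8.449° is on the wrong side of the globe.)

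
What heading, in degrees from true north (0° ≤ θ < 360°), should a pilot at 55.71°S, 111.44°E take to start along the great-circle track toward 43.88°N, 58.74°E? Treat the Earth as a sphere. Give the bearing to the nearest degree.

323°

Δλ = 58.74 − 111.44 = -52.70°.
θ = atan2( sin Δλ · cos φ₂ , cos φ₁ · sin φ₂ − sin φ₁ · cos φ₂ · cos Δλ )
  = atan2(-0.57337, 0.75138) = -37.347° → normalised to [0°, 360°): 322.653°.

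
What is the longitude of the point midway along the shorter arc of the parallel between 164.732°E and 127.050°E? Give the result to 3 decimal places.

Signed shortest Δλ from +164.732° to +127.050° is -37.682°.
Midpoint longitude = +164.732° + (-37.682°)/2 = +164.732° − 18.841° = +145.891°.

145.891°E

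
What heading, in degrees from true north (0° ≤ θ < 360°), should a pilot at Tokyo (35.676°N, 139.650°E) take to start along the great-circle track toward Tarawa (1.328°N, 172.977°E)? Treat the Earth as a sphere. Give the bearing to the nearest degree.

130°

Δλ = 172.977 − 139.650 = 33.327°.
θ = atan2( sin Δλ · cos φ₂ , cos φ₁ · sin φ₂ − sin φ₁ · cos φ₂ · cos Δλ )
  = atan2(0.54927, -0.46834) = 130.453° → normalised to [0°, 360°): 130.453°.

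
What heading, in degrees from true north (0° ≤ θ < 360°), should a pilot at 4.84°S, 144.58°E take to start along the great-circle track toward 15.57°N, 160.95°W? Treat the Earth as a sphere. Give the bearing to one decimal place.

Δλ = -160.95 − 144.58 = -305.53°; wrapped into (−180°, 180°]: 54.47°.
θ = atan2( sin Δλ · cos φ₂ , cos φ₁ · sin φ₂ − sin φ₁ · cos φ₂ · cos Δλ )
  = atan2(0.78395, 0.31469) = 68.129° → normalised to [0°, 360°): 68.129°.

68.1°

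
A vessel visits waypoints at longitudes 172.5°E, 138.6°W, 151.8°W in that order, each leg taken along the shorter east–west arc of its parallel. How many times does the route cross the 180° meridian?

1

Leg 1: +172.5° → -138.6°, shortest Δλ = 48.9° (east) — crosses 180°.
Leg 2: -138.6° → -151.8°, shortest Δλ = -13.2° (west) — does not cross 180°.
Total crossings: 1.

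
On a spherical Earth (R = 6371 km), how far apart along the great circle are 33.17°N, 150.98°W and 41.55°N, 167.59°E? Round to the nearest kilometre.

3740 km

Δλ = 167.59 − -150.98 = 318.57°; wrapped into (−180°, 180°]: -41.43°.
Δφ = 41.55 − 33.17 = 8.38°.
a = sin²(Δφ/2) + cos φ₁ · cos φ₂ · sin²(Δλ/2) = 0.083716.
c = 2·atan2(√a, √(1−a)) = 0.58707 rad → d = 6371·c ≈ 3740.21 km.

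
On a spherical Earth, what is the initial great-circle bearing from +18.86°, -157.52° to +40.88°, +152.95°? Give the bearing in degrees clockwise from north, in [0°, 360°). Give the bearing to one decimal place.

308.7°

Δλ = 152.95 − -157.52 = 310.47°; wrapped into (−180°, 180°]: -49.53°.
θ = atan2( sin Δλ · cos φ₂ , cos φ₁ · sin φ₂ − sin φ₁ · cos φ₂ · cos Δλ )
  = atan2(-0.57519, 0.46071) = -51.306° → normalised to [0°, 360°): 308.694°.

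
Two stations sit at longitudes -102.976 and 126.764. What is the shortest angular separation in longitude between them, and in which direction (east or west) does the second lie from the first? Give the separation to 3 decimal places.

130.260° west

Raw difference: 126.764 − -102.976 = 229.74°.
Normalise into (−180°, 180°]: 229.74° − 360° = -130.26°.
Negative ⇒ the second point lies to the west; separation 130.260°.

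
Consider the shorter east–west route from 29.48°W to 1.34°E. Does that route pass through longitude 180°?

No

Signed shortest Δλ = ((1.34 − -29.48 + 180) mod 360) − 180 = 30.82°.
Going east by 30.82° from -29.48° reaches +1.34° without touching 180°.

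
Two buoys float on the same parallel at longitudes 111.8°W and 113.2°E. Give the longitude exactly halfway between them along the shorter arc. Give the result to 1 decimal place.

Signed shortest Δλ from -111.8° to +113.2° is -135.0°.
Midpoint longitude = -111.8° + (-135.0°)/2 = -111.8° − 67.5° = -179.3°.
(The naïve average (-111.8 + +113.2)/2 = 0.7° is on the wrong side of the globe.)

179.3°W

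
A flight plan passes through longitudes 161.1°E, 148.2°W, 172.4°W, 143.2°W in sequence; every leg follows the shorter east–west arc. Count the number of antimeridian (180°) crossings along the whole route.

1

Leg 1: +161.1° → -148.2°, shortest Δλ = 50.7° (east) — crosses 180°.
Leg 2: -148.2° → -172.4°, shortest Δλ = -24.2° (west) — does not cross 180°.
Leg 3: -172.4° → -143.2°, shortest Δλ = 29.2° (east) — does not cross 180°.
Total crossings: 1.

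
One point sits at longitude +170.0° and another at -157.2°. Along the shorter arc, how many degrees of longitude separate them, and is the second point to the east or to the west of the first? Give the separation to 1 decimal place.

32.8° east

Raw difference: -157.2 − 170.0 = -327.2°.
Normalise into (−180°, 180°]: -327.2° + 360° = 32.8°.
Positive ⇒ the second point lies to the east; separation 32.8°.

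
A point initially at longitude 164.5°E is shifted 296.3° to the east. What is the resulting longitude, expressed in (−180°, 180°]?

100.8°E

Start at +164.5°; shift +296.3° → +460.8°.
+460.8° lies outside (−180°, 180°]; subtract 360° → +100.8°.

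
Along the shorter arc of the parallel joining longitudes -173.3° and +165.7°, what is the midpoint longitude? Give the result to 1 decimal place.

+176.2°

Signed shortest Δλ from -173.3° to +165.7° is -21.0°.
Midpoint longitude = -173.3° + (-21.0°)/2 = -173.3° − 10.5° = -183.8°.
Normalise into (−180°, 180°]: +176.2°.
(The naïve average (-173.3 + +165.7)/2 = -3.8° is on the wrong side of the globe.)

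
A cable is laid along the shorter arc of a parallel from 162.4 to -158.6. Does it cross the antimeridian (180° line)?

Naïve |-158.6 − 162.4| = 321.0° > 180°, so the shorter arc goes the other way round — across 180°.
Signed shortest Δλ = ((-158.6 − 162.4 + 180) mod 360) − 180 = 39.0°.
Going east by 39.0° from +162.4° passes through 180° before reaching -158.6°.

Yes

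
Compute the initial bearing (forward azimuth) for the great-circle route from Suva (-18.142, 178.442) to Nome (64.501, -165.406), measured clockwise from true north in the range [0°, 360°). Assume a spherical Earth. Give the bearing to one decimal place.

Δλ = -165.406 − 178.442 = -343.848°; wrapped into (−180°, 180°]: 16.152°.
θ = atan2( sin Δλ · cos φ₂ , cos φ₁ · sin φ₂ − sin φ₁ · cos φ₂ · cos Δλ )
  = atan2(0.11976, 0.98648) = 6.922° → normalised to [0°, 360°): 6.922°.

6.9°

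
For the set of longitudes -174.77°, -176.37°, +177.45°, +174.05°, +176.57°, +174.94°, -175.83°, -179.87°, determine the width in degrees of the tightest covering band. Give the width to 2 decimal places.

Sort the longitudes: -179.87°, -176.37°, -175.83°, -174.77°, +174.05°, +174.94°, +176.57°, +177.45°.
Eastward gaps between consecutive values (wrapping around): 3.50°, 0.54°, 1.06°, 348.82°, 0.89°, 1.63°, 0.88°, 2.68°.
Largest gap = 348.82° ⇒ minimal covering band is its complement: 360° − 348.82° = 11.18°.
Band runs from +174.05° eastward to -174.77°, crossing the antimeridian.

11.18°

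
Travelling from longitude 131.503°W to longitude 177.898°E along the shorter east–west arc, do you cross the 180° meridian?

Naïve |177.898 − -131.503| = 309.401° > 180°, so the shorter arc goes the other way round — across 180°.
Signed shortest Δλ = ((177.898 − -131.503 + 180) mod 360) − 180 = -50.599°.
Going west by 50.599° from -131.503° passes through 180° before reaching +177.898°.

Yes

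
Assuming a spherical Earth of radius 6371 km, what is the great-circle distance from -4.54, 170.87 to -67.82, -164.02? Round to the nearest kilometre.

7288 km

Δλ = -164.02 − 170.87 = -334.89°; wrapped into (−180°, 180°]: 25.11°.
Δφ = -67.82 − -4.54 = -63.28°.
a = sin²(Δφ/2) + cos φ₁ · cos φ₂ · sin²(Δλ/2) = 0.292967.
c = 2·atan2(√a, √(1−a)) = 1.14388 rad → d = 6371·c ≈ 7287.66 km.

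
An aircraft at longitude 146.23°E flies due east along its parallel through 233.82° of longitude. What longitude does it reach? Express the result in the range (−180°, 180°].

20.05°E

Start at +146.23°; shift +233.82° → +380.05°.
+380.05° lies outside (−180°, 180°]; subtract 360° → +20.05°.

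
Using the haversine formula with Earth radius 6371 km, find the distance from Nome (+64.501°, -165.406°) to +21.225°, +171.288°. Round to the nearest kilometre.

5109 km

Δλ = 171.288 − -165.406 = 336.694°; wrapped into (−180°, 180°]: -23.306°.
Δφ = 21.225 − 64.501 = -43.276°.
a = sin²(Δφ/2) + cos φ₁ · cos φ₂ · sin²(Δλ/2) = 0.152342.
c = 2·atan2(√a, √(1−a)) = 0.80194 rad → d = 6371·c ≈ 5109.14 km.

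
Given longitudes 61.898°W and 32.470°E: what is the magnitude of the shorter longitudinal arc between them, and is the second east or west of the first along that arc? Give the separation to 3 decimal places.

94.368° east

Raw difference: 32.470 − -61.898 = 94.368°.
Normalise into (−180°, 180°]: 94.368° stays 94.368°.
Positive ⇒ the second point lies to the east; separation 94.368°.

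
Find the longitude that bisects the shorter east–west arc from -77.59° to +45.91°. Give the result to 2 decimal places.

-15.84°

Signed shortest Δλ from -77.59° to +45.91° is +123.50°.
Midpoint longitude = -77.59° + (+123.50°)/2 = -77.59° + 61.75° = -15.84°.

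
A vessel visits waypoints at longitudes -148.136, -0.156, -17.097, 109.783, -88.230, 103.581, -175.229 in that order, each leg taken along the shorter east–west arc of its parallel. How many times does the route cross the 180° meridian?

Leg 1: -148.136° → -0.156°, shortest Δλ = 147.98° (east) — does not cross 180°.
Leg 2: -0.156° → -17.097°, shortest Δλ = -16.941° (west) — does not cross 180°.
Leg 3: -17.097° → +109.783°, shortest Δλ = 126.88° (east) — does not cross 180°.
Leg 4: +109.783° → -88.230°, shortest Δλ = 161.987° (east) — crosses 180°.
Leg 5: -88.230° → +103.581°, shortest Δλ = -168.189° (west) — crosses 180°.
Leg 6: +103.581° → -175.229°, shortest Δλ = 81.19° (east) — crosses 180°.
Total crossings: 3.

3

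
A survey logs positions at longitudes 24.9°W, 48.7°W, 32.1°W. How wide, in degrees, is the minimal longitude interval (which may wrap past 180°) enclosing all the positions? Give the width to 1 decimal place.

Sort the longitudes: -48.7°, -32.1°, -24.9°.
Eastward gaps between consecutive values (wrapping around): 16.6°, 7.2°, 336.2°.
Largest gap = 336.2° ⇒ minimal covering band is its complement: 360° − 336.2° = 23.8°.
Band runs from -48.7° eastward to -24.9°.

23.8°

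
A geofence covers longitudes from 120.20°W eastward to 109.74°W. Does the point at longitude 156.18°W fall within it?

No

Band width going east from -120.20° to -109.74°: ((-109.74 − -120.20) mod 360) = 10.46°.
Offset of -156.18° east of the west edge: ((-156.18 − -120.20) mod 360) = 324.02°.
324.02° > 10.46° ⇒ outside.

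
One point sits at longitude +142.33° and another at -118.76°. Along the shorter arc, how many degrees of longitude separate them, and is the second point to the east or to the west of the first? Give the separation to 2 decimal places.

98.91° east

Raw difference: -118.76 − 142.33 = -261.09°.
Normalise into (−180°, 180°]: -261.09° + 360° = 98.91°.
Positive ⇒ the second point lies to the east; separation 98.91°.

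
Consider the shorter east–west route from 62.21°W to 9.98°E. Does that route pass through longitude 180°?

Signed shortest Δλ = ((9.98 − -62.21 + 180) mod 360) − 180 = 72.19°.
Going east by 72.19° from -62.21° reaches +9.98° without touching 180°.

No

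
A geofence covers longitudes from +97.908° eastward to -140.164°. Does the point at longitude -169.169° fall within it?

Band width going east from +97.908° to -140.164°: ((-140.164 − 97.908) mod 360) = 121.928°.
Offset of -169.169° east of the west edge: ((-169.169 − 97.908) mod 360) = 92.923°.
92.923° ≤ 121.928° ⇒ inside.

Yes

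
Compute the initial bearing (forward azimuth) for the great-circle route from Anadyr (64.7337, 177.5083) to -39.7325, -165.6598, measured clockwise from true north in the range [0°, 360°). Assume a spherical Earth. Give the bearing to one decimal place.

166.7°

Δλ = -165.6598 − 177.5083 = -343.1681°; wrapped into (−180°, 180°]: 16.8319°.
θ = atan2( sin Δλ · cos φ₂ , cos φ₁ · sin φ₂ − sin φ₁ · cos φ₂ · cos Δλ )
  = atan2(0.22269, -0.93850) = 166.652° → normalised to [0°, 360°): 166.652°.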